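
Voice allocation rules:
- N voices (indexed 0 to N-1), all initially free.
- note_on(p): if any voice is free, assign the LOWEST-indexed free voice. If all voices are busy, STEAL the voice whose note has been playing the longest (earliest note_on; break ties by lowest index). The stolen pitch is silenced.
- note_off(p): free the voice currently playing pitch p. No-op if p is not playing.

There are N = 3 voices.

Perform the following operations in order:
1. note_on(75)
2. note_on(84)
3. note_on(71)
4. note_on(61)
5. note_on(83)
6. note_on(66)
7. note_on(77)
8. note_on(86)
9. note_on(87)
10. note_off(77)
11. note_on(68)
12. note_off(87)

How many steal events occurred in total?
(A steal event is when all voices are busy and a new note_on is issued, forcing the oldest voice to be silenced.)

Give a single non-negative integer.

Op 1: note_on(75): voice 0 is free -> assigned | voices=[75 - -]
Op 2: note_on(84): voice 1 is free -> assigned | voices=[75 84 -]
Op 3: note_on(71): voice 2 is free -> assigned | voices=[75 84 71]
Op 4: note_on(61): all voices busy, STEAL voice 0 (pitch 75, oldest) -> assign | voices=[61 84 71]
Op 5: note_on(83): all voices busy, STEAL voice 1 (pitch 84, oldest) -> assign | voices=[61 83 71]
Op 6: note_on(66): all voices busy, STEAL voice 2 (pitch 71, oldest) -> assign | voices=[61 83 66]
Op 7: note_on(77): all voices busy, STEAL voice 0 (pitch 61, oldest) -> assign | voices=[77 83 66]
Op 8: note_on(86): all voices busy, STEAL voice 1 (pitch 83, oldest) -> assign | voices=[77 86 66]
Op 9: note_on(87): all voices busy, STEAL voice 2 (pitch 66, oldest) -> assign | voices=[77 86 87]
Op 10: note_off(77): free voice 0 | voices=[- 86 87]
Op 11: note_on(68): voice 0 is free -> assigned | voices=[68 86 87]
Op 12: note_off(87): free voice 2 | voices=[68 86 -]

Answer: 6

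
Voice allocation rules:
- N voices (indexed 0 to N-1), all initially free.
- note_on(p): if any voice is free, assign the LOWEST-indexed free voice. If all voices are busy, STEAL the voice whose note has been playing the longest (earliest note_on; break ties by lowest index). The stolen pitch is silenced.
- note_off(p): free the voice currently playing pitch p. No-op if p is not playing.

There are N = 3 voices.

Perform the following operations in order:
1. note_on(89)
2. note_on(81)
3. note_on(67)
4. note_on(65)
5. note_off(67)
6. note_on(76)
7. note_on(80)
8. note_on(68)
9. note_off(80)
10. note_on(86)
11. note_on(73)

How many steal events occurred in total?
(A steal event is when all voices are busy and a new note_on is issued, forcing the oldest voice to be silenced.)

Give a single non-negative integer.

Answer: 4

Derivation:
Op 1: note_on(89): voice 0 is free -> assigned | voices=[89 - -]
Op 2: note_on(81): voice 1 is free -> assigned | voices=[89 81 -]
Op 3: note_on(67): voice 2 is free -> assigned | voices=[89 81 67]
Op 4: note_on(65): all voices busy, STEAL voice 0 (pitch 89, oldest) -> assign | voices=[65 81 67]
Op 5: note_off(67): free voice 2 | voices=[65 81 -]
Op 6: note_on(76): voice 2 is free -> assigned | voices=[65 81 76]
Op 7: note_on(80): all voices busy, STEAL voice 1 (pitch 81, oldest) -> assign | voices=[65 80 76]
Op 8: note_on(68): all voices busy, STEAL voice 0 (pitch 65, oldest) -> assign | voices=[68 80 76]
Op 9: note_off(80): free voice 1 | voices=[68 - 76]
Op 10: note_on(86): voice 1 is free -> assigned | voices=[68 86 76]
Op 11: note_on(73): all voices busy, STEAL voice 2 (pitch 76, oldest) -> assign | voices=[68 86 73]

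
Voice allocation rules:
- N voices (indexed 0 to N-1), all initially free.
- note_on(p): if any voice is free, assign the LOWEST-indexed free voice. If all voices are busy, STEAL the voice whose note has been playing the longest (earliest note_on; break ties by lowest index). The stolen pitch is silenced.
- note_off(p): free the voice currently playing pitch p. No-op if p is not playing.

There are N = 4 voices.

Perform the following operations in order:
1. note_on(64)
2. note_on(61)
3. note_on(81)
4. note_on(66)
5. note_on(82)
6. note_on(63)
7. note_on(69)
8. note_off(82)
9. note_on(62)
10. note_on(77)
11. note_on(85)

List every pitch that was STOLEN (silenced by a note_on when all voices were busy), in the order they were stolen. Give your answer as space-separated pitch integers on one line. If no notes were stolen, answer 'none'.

Op 1: note_on(64): voice 0 is free -> assigned | voices=[64 - - -]
Op 2: note_on(61): voice 1 is free -> assigned | voices=[64 61 - -]
Op 3: note_on(81): voice 2 is free -> assigned | voices=[64 61 81 -]
Op 4: note_on(66): voice 3 is free -> assigned | voices=[64 61 81 66]
Op 5: note_on(82): all voices busy, STEAL voice 0 (pitch 64, oldest) -> assign | voices=[82 61 81 66]
Op 6: note_on(63): all voices busy, STEAL voice 1 (pitch 61, oldest) -> assign | voices=[82 63 81 66]
Op 7: note_on(69): all voices busy, STEAL voice 2 (pitch 81, oldest) -> assign | voices=[82 63 69 66]
Op 8: note_off(82): free voice 0 | voices=[- 63 69 66]
Op 9: note_on(62): voice 0 is free -> assigned | voices=[62 63 69 66]
Op 10: note_on(77): all voices busy, STEAL voice 3 (pitch 66, oldest) -> assign | voices=[62 63 69 77]
Op 11: note_on(85): all voices busy, STEAL voice 1 (pitch 63, oldest) -> assign | voices=[62 85 69 77]

Answer: 64 61 81 66 63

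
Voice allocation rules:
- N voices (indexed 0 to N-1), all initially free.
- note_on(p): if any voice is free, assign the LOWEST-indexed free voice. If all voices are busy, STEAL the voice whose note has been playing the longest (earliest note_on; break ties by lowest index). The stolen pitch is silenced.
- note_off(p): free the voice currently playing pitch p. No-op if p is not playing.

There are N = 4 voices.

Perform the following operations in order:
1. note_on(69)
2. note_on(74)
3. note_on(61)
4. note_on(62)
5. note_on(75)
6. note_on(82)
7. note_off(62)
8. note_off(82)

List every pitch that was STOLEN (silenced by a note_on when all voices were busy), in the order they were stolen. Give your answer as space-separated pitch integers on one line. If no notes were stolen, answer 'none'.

Answer: 69 74

Derivation:
Op 1: note_on(69): voice 0 is free -> assigned | voices=[69 - - -]
Op 2: note_on(74): voice 1 is free -> assigned | voices=[69 74 - -]
Op 3: note_on(61): voice 2 is free -> assigned | voices=[69 74 61 -]
Op 4: note_on(62): voice 3 is free -> assigned | voices=[69 74 61 62]
Op 5: note_on(75): all voices busy, STEAL voice 0 (pitch 69, oldest) -> assign | voices=[75 74 61 62]
Op 6: note_on(82): all voices busy, STEAL voice 1 (pitch 74, oldest) -> assign | voices=[75 82 61 62]
Op 7: note_off(62): free voice 3 | voices=[75 82 61 -]
Op 8: note_off(82): free voice 1 | voices=[75 - 61 -]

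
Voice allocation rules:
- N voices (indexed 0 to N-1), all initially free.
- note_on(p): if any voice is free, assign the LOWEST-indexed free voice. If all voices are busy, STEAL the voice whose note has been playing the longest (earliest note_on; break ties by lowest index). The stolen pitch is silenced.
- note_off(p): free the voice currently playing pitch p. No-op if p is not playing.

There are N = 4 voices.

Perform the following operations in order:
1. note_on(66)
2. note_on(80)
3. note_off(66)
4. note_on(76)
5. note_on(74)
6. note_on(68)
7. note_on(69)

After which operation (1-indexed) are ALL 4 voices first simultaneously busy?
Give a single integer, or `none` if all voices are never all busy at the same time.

Answer: 6

Derivation:
Op 1: note_on(66): voice 0 is free -> assigned | voices=[66 - - -]
Op 2: note_on(80): voice 1 is free -> assigned | voices=[66 80 - -]
Op 3: note_off(66): free voice 0 | voices=[- 80 - -]
Op 4: note_on(76): voice 0 is free -> assigned | voices=[76 80 - -]
Op 5: note_on(74): voice 2 is free -> assigned | voices=[76 80 74 -]
Op 6: note_on(68): voice 3 is free -> assigned | voices=[76 80 74 68]
Op 7: note_on(69): all voices busy, STEAL voice 1 (pitch 80, oldest) -> assign | voices=[76 69 74 68]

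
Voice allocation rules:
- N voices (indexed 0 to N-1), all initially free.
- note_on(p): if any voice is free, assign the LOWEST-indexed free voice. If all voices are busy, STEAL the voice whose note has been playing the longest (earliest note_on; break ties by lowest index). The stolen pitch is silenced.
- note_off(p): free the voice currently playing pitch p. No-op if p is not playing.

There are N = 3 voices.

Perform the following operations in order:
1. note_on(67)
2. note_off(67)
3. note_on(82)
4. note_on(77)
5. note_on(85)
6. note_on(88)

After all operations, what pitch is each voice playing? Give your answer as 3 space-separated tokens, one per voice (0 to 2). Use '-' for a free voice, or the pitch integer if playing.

Op 1: note_on(67): voice 0 is free -> assigned | voices=[67 - -]
Op 2: note_off(67): free voice 0 | voices=[- - -]
Op 3: note_on(82): voice 0 is free -> assigned | voices=[82 - -]
Op 4: note_on(77): voice 1 is free -> assigned | voices=[82 77 -]
Op 5: note_on(85): voice 2 is free -> assigned | voices=[82 77 85]
Op 6: note_on(88): all voices busy, STEAL voice 0 (pitch 82, oldest) -> assign | voices=[88 77 85]

Answer: 88 77 85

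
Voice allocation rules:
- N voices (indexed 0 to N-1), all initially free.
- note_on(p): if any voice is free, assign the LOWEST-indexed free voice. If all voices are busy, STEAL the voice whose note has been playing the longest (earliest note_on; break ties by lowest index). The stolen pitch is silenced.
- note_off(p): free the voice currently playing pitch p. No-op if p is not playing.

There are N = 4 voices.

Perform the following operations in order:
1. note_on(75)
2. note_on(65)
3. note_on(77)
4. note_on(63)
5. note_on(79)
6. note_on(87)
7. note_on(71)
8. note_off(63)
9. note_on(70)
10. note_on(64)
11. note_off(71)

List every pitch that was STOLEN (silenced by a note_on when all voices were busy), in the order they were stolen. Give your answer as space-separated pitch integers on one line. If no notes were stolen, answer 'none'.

Op 1: note_on(75): voice 0 is free -> assigned | voices=[75 - - -]
Op 2: note_on(65): voice 1 is free -> assigned | voices=[75 65 - -]
Op 3: note_on(77): voice 2 is free -> assigned | voices=[75 65 77 -]
Op 4: note_on(63): voice 3 is free -> assigned | voices=[75 65 77 63]
Op 5: note_on(79): all voices busy, STEAL voice 0 (pitch 75, oldest) -> assign | voices=[79 65 77 63]
Op 6: note_on(87): all voices busy, STEAL voice 1 (pitch 65, oldest) -> assign | voices=[79 87 77 63]
Op 7: note_on(71): all voices busy, STEAL voice 2 (pitch 77, oldest) -> assign | voices=[79 87 71 63]
Op 8: note_off(63): free voice 3 | voices=[79 87 71 -]
Op 9: note_on(70): voice 3 is free -> assigned | voices=[79 87 71 70]
Op 10: note_on(64): all voices busy, STEAL voice 0 (pitch 79, oldest) -> assign | voices=[64 87 71 70]
Op 11: note_off(71): free voice 2 | voices=[64 87 - 70]

Answer: 75 65 77 79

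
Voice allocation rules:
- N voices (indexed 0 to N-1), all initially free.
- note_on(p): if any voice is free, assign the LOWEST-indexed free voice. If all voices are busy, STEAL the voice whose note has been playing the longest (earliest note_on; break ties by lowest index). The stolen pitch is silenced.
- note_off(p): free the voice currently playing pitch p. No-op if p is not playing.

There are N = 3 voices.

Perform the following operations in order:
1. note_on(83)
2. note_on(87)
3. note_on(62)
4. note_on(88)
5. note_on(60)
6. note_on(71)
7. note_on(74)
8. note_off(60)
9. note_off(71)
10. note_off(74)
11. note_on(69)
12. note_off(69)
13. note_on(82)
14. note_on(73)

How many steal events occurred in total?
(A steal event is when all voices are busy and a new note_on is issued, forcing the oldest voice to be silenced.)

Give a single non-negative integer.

Op 1: note_on(83): voice 0 is free -> assigned | voices=[83 - -]
Op 2: note_on(87): voice 1 is free -> assigned | voices=[83 87 -]
Op 3: note_on(62): voice 2 is free -> assigned | voices=[83 87 62]
Op 4: note_on(88): all voices busy, STEAL voice 0 (pitch 83, oldest) -> assign | voices=[88 87 62]
Op 5: note_on(60): all voices busy, STEAL voice 1 (pitch 87, oldest) -> assign | voices=[88 60 62]
Op 6: note_on(71): all voices busy, STEAL voice 2 (pitch 62, oldest) -> assign | voices=[88 60 71]
Op 7: note_on(74): all voices busy, STEAL voice 0 (pitch 88, oldest) -> assign | voices=[74 60 71]
Op 8: note_off(60): free voice 1 | voices=[74 - 71]
Op 9: note_off(71): free voice 2 | voices=[74 - -]
Op 10: note_off(74): free voice 0 | voices=[- - -]
Op 11: note_on(69): voice 0 is free -> assigned | voices=[69 - -]
Op 12: note_off(69): free voice 0 | voices=[- - -]
Op 13: note_on(82): voice 0 is free -> assigned | voices=[82 - -]
Op 14: note_on(73): voice 1 is free -> assigned | voices=[82 73 -]

Answer: 4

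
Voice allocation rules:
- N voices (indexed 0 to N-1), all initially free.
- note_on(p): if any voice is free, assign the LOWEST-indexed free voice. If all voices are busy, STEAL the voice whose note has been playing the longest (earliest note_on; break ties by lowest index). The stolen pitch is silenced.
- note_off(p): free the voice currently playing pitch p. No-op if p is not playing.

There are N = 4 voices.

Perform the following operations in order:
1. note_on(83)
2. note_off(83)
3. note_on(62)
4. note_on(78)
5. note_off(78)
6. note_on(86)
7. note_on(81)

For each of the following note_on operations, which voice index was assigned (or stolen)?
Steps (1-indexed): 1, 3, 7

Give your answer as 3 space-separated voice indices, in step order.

Op 1: note_on(83): voice 0 is free -> assigned | voices=[83 - - -]
Op 2: note_off(83): free voice 0 | voices=[- - - -]
Op 3: note_on(62): voice 0 is free -> assigned | voices=[62 - - -]
Op 4: note_on(78): voice 1 is free -> assigned | voices=[62 78 - -]
Op 5: note_off(78): free voice 1 | voices=[62 - - -]
Op 6: note_on(86): voice 1 is free -> assigned | voices=[62 86 - -]
Op 7: note_on(81): voice 2 is free -> assigned | voices=[62 86 81 -]

Answer: 0 0 2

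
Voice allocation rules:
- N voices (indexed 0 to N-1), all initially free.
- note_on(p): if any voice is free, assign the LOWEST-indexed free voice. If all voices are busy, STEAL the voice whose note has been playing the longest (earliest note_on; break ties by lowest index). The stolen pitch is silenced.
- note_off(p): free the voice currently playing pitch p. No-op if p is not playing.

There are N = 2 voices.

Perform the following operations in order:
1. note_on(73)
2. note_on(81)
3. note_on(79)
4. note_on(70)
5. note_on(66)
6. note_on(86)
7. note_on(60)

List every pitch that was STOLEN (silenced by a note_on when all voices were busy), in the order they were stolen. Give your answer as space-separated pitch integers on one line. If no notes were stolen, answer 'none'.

Op 1: note_on(73): voice 0 is free -> assigned | voices=[73 -]
Op 2: note_on(81): voice 1 is free -> assigned | voices=[73 81]
Op 3: note_on(79): all voices busy, STEAL voice 0 (pitch 73, oldest) -> assign | voices=[79 81]
Op 4: note_on(70): all voices busy, STEAL voice 1 (pitch 81, oldest) -> assign | voices=[79 70]
Op 5: note_on(66): all voices busy, STEAL voice 0 (pitch 79, oldest) -> assign | voices=[66 70]
Op 6: note_on(86): all voices busy, STEAL voice 1 (pitch 70, oldest) -> assign | voices=[66 86]
Op 7: note_on(60): all voices busy, STEAL voice 0 (pitch 66, oldest) -> assign | voices=[60 86]

Answer: 73 81 79 70 66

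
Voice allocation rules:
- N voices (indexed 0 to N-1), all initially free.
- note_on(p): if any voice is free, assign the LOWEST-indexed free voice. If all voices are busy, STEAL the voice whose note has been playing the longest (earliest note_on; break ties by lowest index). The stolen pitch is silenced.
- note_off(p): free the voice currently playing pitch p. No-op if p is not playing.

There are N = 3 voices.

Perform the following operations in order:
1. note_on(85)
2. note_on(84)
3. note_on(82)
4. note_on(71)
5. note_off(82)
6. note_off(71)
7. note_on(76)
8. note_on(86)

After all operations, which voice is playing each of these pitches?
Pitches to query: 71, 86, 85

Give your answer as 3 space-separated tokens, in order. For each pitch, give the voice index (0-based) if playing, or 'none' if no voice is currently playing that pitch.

Op 1: note_on(85): voice 0 is free -> assigned | voices=[85 - -]
Op 2: note_on(84): voice 1 is free -> assigned | voices=[85 84 -]
Op 3: note_on(82): voice 2 is free -> assigned | voices=[85 84 82]
Op 4: note_on(71): all voices busy, STEAL voice 0 (pitch 85, oldest) -> assign | voices=[71 84 82]
Op 5: note_off(82): free voice 2 | voices=[71 84 -]
Op 6: note_off(71): free voice 0 | voices=[- 84 -]
Op 7: note_on(76): voice 0 is free -> assigned | voices=[76 84 -]
Op 8: note_on(86): voice 2 is free -> assigned | voices=[76 84 86]

Answer: none 2 none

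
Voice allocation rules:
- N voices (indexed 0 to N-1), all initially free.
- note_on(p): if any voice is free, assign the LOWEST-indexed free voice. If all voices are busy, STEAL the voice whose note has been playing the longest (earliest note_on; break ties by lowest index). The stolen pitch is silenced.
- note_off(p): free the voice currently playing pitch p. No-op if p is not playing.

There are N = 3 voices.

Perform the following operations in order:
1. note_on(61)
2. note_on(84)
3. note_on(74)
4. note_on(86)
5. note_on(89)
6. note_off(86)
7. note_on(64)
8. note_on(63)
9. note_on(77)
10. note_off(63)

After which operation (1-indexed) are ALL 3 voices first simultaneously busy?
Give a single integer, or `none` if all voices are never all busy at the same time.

Answer: 3

Derivation:
Op 1: note_on(61): voice 0 is free -> assigned | voices=[61 - -]
Op 2: note_on(84): voice 1 is free -> assigned | voices=[61 84 -]
Op 3: note_on(74): voice 2 is free -> assigned | voices=[61 84 74]
Op 4: note_on(86): all voices busy, STEAL voice 0 (pitch 61, oldest) -> assign | voices=[86 84 74]
Op 5: note_on(89): all voices busy, STEAL voice 1 (pitch 84, oldest) -> assign | voices=[86 89 74]
Op 6: note_off(86): free voice 0 | voices=[- 89 74]
Op 7: note_on(64): voice 0 is free -> assigned | voices=[64 89 74]
Op 8: note_on(63): all voices busy, STEAL voice 2 (pitch 74, oldest) -> assign | voices=[64 89 63]
Op 9: note_on(77): all voices busy, STEAL voice 1 (pitch 89, oldest) -> assign | voices=[64 77 63]
Op 10: note_off(63): free voice 2 | voices=[64 77 -]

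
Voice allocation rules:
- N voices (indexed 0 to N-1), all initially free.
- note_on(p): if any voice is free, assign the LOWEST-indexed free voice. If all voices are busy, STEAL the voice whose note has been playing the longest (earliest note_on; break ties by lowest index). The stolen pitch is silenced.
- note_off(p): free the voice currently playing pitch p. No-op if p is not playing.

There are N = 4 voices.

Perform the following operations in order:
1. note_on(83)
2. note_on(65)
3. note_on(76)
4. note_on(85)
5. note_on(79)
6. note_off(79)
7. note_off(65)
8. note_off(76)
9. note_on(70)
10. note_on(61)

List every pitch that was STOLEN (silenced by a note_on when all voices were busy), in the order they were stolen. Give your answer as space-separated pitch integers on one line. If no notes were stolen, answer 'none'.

Answer: 83

Derivation:
Op 1: note_on(83): voice 0 is free -> assigned | voices=[83 - - -]
Op 2: note_on(65): voice 1 is free -> assigned | voices=[83 65 - -]
Op 3: note_on(76): voice 2 is free -> assigned | voices=[83 65 76 -]
Op 4: note_on(85): voice 3 is free -> assigned | voices=[83 65 76 85]
Op 5: note_on(79): all voices busy, STEAL voice 0 (pitch 83, oldest) -> assign | voices=[79 65 76 85]
Op 6: note_off(79): free voice 0 | voices=[- 65 76 85]
Op 7: note_off(65): free voice 1 | voices=[- - 76 85]
Op 8: note_off(76): free voice 2 | voices=[- - - 85]
Op 9: note_on(70): voice 0 is free -> assigned | voices=[70 - - 85]
Op 10: note_on(61): voice 1 is free -> assigned | voices=[70 61 - 85]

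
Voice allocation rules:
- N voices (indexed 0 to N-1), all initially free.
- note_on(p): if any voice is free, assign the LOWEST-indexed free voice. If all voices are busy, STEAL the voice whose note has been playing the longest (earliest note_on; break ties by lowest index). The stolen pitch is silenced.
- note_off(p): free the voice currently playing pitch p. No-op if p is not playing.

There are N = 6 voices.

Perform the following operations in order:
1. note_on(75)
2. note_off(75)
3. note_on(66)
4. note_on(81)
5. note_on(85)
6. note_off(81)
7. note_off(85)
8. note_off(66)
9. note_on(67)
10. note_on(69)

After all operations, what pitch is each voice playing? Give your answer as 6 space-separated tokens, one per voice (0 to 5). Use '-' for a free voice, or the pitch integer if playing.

Answer: 67 69 - - - -

Derivation:
Op 1: note_on(75): voice 0 is free -> assigned | voices=[75 - - - - -]
Op 2: note_off(75): free voice 0 | voices=[- - - - - -]
Op 3: note_on(66): voice 0 is free -> assigned | voices=[66 - - - - -]
Op 4: note_on(81): voice 1 is free -> assigned | voices=[66 81 - - - -]
Op 5: note_on(85): voice 2 is free -> assigned | voices=[66 81 85 - - -]
Op 6: note_off(81): free voice 1 | voices=[66 - 85 - - -]
Op 7: note_off(85): free voice 2 | voices=[66 - - - - -]
Op 8: note_off(66): free voice 0 | voices=[- - - - - -]
Op 9: note_on(67): voice 0 is free -> assigned | voices=[67 - - - - -]
Op 10: note_on(69): voice 1 is free -> assigned | voices=[67 69 - - - -]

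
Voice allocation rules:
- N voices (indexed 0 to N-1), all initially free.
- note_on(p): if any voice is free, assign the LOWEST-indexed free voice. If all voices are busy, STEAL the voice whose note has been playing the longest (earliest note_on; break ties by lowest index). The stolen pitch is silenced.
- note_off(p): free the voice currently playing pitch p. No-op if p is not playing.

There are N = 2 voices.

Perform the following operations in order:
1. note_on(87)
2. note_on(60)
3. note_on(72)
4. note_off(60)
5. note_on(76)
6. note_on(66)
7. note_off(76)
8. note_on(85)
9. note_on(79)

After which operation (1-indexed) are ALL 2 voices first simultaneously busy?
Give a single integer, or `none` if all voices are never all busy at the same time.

Answer: 2

Derivation:
Op 1: note_on(87): voice 0 is free -> assigned | voices=[87 -]
Op 2: note_on(60): voice 1 is free -> assigned | voices=[87 60]
Op 3: note_on(72): all voices busy, STEAL voice 0 (pitch 87, oldest) -> assign | voices=[72 60]
Op 4: note_off(60): free voice 1 | voices=[72 -]
Op 5: note_on(76): voice 1 is free -> assigned | voices=[72 76]
Op 6: note_on(66): all voices busy, STEAL voice 0 (pitch 72, oldest) -> assign | voices=[66 76]
Op 7: note_off(76): free voice 1 | voices=[66 -]
Op 8: note_on(85): voice 1 is free -> assigned | voices=[66 85]
Op 9: note_on(79): all voices busy, STEAL voice 0 (pitch 66, oldest) -> assign | voices=[79 85]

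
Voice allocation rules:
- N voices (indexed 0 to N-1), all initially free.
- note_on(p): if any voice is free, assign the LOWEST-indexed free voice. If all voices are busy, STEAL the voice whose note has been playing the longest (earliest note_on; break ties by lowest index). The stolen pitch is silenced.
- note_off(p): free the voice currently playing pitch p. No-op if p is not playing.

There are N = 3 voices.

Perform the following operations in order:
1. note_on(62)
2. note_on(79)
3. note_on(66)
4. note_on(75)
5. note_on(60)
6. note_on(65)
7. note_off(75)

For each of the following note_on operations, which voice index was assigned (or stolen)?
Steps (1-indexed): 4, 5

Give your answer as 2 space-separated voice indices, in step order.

Answer: 0 1

Derivation:
Op 1: note_on(62): voice 0 is free -> assigned | voices=[62 - -]
Op 2: note_on(79): voice 1 is free -> assigned | voices=[62 79 -]
Op 3: note_on(66): voice 2 is free -> assigned | voices=[62 79 66]
Op 4: note_on(75): all voices busy, STEAL voice 0 (pitch 62, oldest) -> assign | voices=[75 79 66]
Op 5: note_on(60): all voices busy, STEAL voice 1 (pitch 79, oldest) -> assign | voices=[75 60 66]
Op 6: note_on(65): all voices busy, STEAL voice 2 (pitch 66, oldest) -> assign | voices=[75 60 65]
Op 7: note_off(75): free voice 0 | voices=[- 60 65]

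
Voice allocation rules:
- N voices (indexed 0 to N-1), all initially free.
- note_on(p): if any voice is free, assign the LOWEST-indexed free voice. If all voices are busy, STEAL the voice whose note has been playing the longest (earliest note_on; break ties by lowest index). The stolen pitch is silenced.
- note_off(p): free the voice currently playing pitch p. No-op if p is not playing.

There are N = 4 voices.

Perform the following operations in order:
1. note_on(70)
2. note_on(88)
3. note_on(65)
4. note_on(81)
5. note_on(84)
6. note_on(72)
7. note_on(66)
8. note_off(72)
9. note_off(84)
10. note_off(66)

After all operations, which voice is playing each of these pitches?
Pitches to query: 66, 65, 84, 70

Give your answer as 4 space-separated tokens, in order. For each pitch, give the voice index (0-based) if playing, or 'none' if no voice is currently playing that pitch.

Answer: none none none none

Derivation:
Op 1: note_on(70): voice 0 is free -> assigned | voices=[70 - - -]
Op 2: note_on(88): voice 1 is free -> assigned | voices=[70 88 - -]
Op 3: note_on(65): voice 2 is free -> assigned | voices=[70 88 65 -]
Op 4: note_on(81): voice 3 is free -> assigned | voices=[70 88 65 81]
Op 5: note_on(84): all voices busy, STEAL voice 0 (pitch 70, oldest) -> assign | voices=[84 88 65 81]
Op 6: note_on(72): all voices busy, STEAL voice 1 (pitch 88, oldest) -> assign | voices=[84 72 65 81]
Op 7: note_on(66): all voices busy, STEAL voice 2 (pitch 65, oldest) -> assign | voices=[84 72 66 81]
Op 8: note_off(72): free voice 1 | voices=[84 - 66 81]
Op 9: note_off(84): free voice 0 | voices=[- - 66 81]
Op 10: note_off(66): free voice 2 | voices=[- - - 81]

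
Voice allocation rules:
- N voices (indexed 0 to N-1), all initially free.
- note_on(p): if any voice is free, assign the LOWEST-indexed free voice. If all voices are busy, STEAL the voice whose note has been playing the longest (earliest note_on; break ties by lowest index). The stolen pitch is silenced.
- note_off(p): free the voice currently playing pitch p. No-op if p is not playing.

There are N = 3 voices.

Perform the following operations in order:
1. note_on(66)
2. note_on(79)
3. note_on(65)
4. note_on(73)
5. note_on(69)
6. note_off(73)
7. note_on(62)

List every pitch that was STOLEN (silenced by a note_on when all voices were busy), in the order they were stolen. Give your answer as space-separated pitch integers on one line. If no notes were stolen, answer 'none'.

Answer: 66 79

Derivation:
Op 1: note_on(66): voice 0 is free -> assigned | voices=[66 - -]
Op 2: note_on(79): voice 1 is free -> assigned | voices=[66 79 -]
Op 3: note_on(65): voice 2 is free -> assigned | voices=[66 79 65]
Op 4: note_on(73): all voices busy, STEAL voice 0 (pitch 66, oldest) -> assign | voices=[73 79 65]
Op 5: note_on(69): all voices busy, STEAL voice 1 (pitch 79, oldest) -> assign | voices=[73 69 65]
Op 6: note_off(73): free voice 0 | voices=[- 69 65]
Op 7: note_on(62): voice 0 is free -> assigned | voices=[62 69 65]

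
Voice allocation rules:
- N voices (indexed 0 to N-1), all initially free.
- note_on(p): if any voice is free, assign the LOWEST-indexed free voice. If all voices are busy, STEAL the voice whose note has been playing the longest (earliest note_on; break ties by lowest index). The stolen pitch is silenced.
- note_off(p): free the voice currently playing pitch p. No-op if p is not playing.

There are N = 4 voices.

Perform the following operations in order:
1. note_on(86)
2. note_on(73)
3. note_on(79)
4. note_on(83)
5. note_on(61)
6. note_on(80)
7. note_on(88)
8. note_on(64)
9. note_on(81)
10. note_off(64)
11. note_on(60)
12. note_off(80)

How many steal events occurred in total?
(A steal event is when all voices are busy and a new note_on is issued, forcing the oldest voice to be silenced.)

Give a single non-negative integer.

Op 1: note_on(86): voice 0 is free -> assigned | voices=[86 - - -]
Op 2: note_on(73): voice 1 is free -> assigned | voices=[86 73 - -]
Op 3: note_on(79): voice 2 is free -> assigned | voices=[86 73 79 -]
Op 4: note_on(83): voice 3 is free -> assigned | voices=[86 73 79 83]
Op 5: note_on(61): all voices busy, STEAL voice 0 (pitch 86, oldest) -> assign | voices=[61 73 79 83]
Op 6: note_on(80): all voices busy, STEAL voice 1 (pitch 73, oldest) -> assign | voices=[61 80 79 83]
Op 7: note_on(88): all voices busy, STEAL voice 2 (pitch 79, oldest) -> assign | voices=[61 80 88 83]
Op 8: note_on(64): all voices busy, STEAL voice 3 (pitch 83, oldest) -> assign | voices=[61 80 88 64]
Op 9: note_on(81): all voices busy, STEAL voice 0 (pitch 61, oldest) -> assign | voices=[81 80 88 64]
Op 10: note_off(64): free voice 3 | voices=[81 80 88 -]
Op 11: note_on(60): voice 3 is free -> assigned | voices=[81 80 88 60]
Op 12: note_off(80): free voice 1 | voices=[81 - 88 60]

Answer: 5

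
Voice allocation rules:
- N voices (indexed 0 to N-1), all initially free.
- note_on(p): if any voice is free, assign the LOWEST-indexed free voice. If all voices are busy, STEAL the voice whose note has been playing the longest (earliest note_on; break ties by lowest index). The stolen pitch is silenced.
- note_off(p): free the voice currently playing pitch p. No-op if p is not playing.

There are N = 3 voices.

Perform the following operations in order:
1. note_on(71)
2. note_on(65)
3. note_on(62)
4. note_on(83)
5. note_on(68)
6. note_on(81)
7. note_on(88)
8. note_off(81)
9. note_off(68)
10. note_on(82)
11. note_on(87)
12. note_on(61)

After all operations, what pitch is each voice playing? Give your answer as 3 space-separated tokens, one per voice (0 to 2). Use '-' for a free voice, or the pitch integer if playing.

Answer: 61 82 87

Derivation:
Op 1: note_on(71): voice 0 is free -> assigned | voices=[71 - -]
Op 2: note_on(65): voice 1 is free -> assigned | voices=[71 65 -]
Op 3: note_on(62): voice 2 is free -> assigned | voices=[71 65 62]
Op 4: note_on(83): all voices busy, STEAL voice 0 (pitch 71, oldest) -> assign | voices=[83 65 62]
Op 5: note_on(68): all voices busy, STEAL voice 1 (pitch 65, oldest) -> assign | voices=[83 68 62]
Op 6: note_on(81): all voices busy, STEAL voice 2 (pitch 62, oldest) -> assign | voices=[83 68 81]
Op 7: note_on(88): all voices busy, STEAL voice 0 (pitch 83, oldest) -> assign | voices=[88 68 81]
Op 8: note_off(81): free voice 2 | voices=[88 68 -]
Op 9: note_off(68): free voice 1 | voices=[88 - -]
Op 10: note_on(82): voice 1 is free -> assigned | voices=[88 82 -]
Op 11: note_on(87): voice 2 is free -> assigned | voices=[88 82 87]
Op 12: note_on(61): all voices busy, STEAL voice 0 (pitch 88, oldest) -> assign | voices=[61 82 87]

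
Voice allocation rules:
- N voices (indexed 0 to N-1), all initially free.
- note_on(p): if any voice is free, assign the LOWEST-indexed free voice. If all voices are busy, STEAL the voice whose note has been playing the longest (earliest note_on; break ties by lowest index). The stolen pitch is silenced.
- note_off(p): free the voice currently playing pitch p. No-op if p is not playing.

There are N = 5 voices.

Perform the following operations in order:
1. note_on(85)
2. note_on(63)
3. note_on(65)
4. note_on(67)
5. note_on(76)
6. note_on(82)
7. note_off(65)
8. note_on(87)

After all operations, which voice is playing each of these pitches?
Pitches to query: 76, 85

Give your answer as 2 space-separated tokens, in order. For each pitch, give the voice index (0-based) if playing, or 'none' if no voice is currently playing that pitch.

Op 1: note_on(85): voice 0 is free -> assigned | voices=[85 - - - -]
Op 2: note_on(63): voice 1 is free -> assigned | voices=[85 63 - - -]
Op 3: note_on(65): voice 2 is free -> assigned | voices=[85 63 65 - -]
Op 4: note_on(67): voice 3 is free -> assigned | voices=[85 63 65 67 -]
Op 5: note_on(76): voice 4 is free -> assigned | voices=[85 63 65 67 76]
Op 6: note_on(82): all voices busy, STEAL voice 0 (pitch 85, oldest) -> assign | voices=[82 63 65 67 76]
Op 7: note_off(65): free voice 2 | voices=[82 63 - 67 76]
Op 8: note_on(87): voice 2 is free -> assigned | voices=[82 63 87 67 76]

Answer: 4 none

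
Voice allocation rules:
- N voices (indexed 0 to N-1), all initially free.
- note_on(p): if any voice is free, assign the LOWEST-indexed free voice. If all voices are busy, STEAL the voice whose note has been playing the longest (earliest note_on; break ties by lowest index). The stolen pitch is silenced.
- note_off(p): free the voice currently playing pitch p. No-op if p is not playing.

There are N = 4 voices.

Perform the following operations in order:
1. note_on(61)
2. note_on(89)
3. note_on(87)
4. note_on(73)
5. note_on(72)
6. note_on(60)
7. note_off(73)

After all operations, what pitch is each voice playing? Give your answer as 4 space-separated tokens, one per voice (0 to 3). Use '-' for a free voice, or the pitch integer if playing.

Op 1: note_on(61): voice 0 is free -> assigned | voices=[61 - - -]
Op 2: note_on(89): voice 1 is free -> assigned | voices=[61 89 - -]
Op 3: note_on(87): voice 2 is free -> assigned | voices=[61 89 87 -]
Op 4: note_on(73): voice 3 is free -> assigned | voices=[61 89 87 73]
Op 5: note_on(72): all voices busy, STEAL voice 0 (pitch 61, oldest) -> assign | voices=[72 89 87 73]
Op 6: note_on(60): all voices busy, STEAL voice 1 (pitch 89, oldest) -> assign | voices=[72 60 87 73]
Op 7: note_off(73): free voice 3 | voices=[72 60 87 -]

Answer: 72 60 87 -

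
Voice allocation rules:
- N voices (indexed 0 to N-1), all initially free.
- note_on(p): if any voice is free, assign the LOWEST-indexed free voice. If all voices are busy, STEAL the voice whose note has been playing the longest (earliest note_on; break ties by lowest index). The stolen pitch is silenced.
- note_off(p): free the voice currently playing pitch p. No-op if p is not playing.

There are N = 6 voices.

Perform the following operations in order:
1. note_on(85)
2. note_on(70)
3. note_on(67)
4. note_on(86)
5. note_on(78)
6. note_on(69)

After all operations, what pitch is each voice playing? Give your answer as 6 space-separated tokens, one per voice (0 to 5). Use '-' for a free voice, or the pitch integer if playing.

Op 1: note_on(85): voice 0 is free -> assigned | voices=[85 - - - - -]
Op 2: note_on(70): voice 1 is free -> assigned | voices=[85 70 - - - -]
Op 3: note_on(67): voice 2 is free -> assigned | voices=[85 70 67 - - -]
Op 4: note_on(86): voice 3 is free -> assigned | voices=[85 70 67 86 - -]
Op 5: note_on(78): voice 4 is free -> assigned | voices=[85 70 67 86 78 -]
Op 6: note_on(69): voice 5 is free -> assigned | voices=[85 70 67 86 78 69]

Answer: 85 70 67 86 78 69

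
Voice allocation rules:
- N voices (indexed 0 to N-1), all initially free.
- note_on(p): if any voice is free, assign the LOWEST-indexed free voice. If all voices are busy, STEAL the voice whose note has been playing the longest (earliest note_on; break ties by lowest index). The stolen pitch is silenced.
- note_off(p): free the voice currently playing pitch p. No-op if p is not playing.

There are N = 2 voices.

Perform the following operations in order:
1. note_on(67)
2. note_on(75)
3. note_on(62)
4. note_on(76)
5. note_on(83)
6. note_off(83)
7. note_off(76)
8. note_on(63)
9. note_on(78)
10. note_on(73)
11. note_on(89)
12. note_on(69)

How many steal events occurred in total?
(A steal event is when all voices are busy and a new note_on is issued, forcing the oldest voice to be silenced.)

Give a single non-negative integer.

Op 1: note_on(67): voice 0 is free -> assigned | voices=[67 -]
Op 2: note_on(75): voice 1 is free -> assigned | voices=[67 75]
Op 3: note_on(62): all voices busy, STEAL voice 0 (pitch 67, oldest) -> assign | voices=[62 75]
Op 4: note_on(76): all voices busy, STEAL voice 1 (pitch 75, oldest) -> assign | voices=[62 76]
Op 5: note_on(83): all voices busy, STEAL voice 0 (pitch 62, oldest) -> assign | voices=[83 76]
Op 6: note_off(83): free voice 0 | voices=[- 76]
Op 7: note_off(76): free voice 1 | voices=[- -]
Op 8: note_on(63): voice 0 is free -> assigned | voices=[63 -]
Op 9: note_on(78): voice 1 is free -> assigned | voices=[63 78]
Op 10: note_on(73): all voices busy, STEAL voice 0 (pitch 63, oldest) -> assign | voices=[73 78]
Op 11: note_on(89): all voices busy, STEAL voice 1 (pitch 78, oldest) -> assign | voices=[73 89]
Op 12: note_on(69): all voices busy, STEAL voice 0 (pitch 73, oldest) -> assign | voices=[69 89]

Answer: 6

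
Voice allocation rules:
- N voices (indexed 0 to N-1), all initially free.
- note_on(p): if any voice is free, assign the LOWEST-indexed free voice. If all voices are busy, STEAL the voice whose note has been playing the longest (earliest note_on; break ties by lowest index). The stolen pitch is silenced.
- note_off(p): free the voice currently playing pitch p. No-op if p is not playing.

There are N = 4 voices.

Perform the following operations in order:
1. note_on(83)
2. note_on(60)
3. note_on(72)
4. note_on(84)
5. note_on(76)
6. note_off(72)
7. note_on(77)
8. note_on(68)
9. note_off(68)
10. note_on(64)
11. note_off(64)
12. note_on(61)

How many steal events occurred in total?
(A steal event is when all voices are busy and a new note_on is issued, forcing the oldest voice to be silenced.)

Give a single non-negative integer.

Op 1: note_on(83): voice 0 is free -> assigned | voices=[83 - - -]
Op 2: note_on(60): voice 1 is free -> assigned | voices=[83 60 - -]
Op 3: note_on(72): voice 2 is free -> assigned | voices=[83 60 72 -]
Op 4: note_on(84): voice 3 is free -> assigned | voices=[83 60 72 84]
Op 5: note_on(76): all voices busy, STEAL voice 0 (pitch 83, oldest) -> assign | voices=[76 60 72 84]
Op 6: note_off(72): free voice 2 | voices=[76 60 - 84]
Op 7: note_on(77): voice 2 is free -> assigned | voices=[76 60 77 84]
Op 8: note_on(68): all voices busy, STEAL voice 1 (pitch 60, oldest) -> assign | voices=[76 68 77 84]
Op 9: note_off(68): free voice 1 | voices=[76 - 77 84]
Op 10: note_on(64): voice 1 is free -> assigned | voices=[76 64 77 84]
Op 11: note_off(64): free voice 1 | voices=[76 - 77 84]
Op 12: note_on(61): voice 1 is free -> assigned | voices=[76 61 77 84]

Answer: 2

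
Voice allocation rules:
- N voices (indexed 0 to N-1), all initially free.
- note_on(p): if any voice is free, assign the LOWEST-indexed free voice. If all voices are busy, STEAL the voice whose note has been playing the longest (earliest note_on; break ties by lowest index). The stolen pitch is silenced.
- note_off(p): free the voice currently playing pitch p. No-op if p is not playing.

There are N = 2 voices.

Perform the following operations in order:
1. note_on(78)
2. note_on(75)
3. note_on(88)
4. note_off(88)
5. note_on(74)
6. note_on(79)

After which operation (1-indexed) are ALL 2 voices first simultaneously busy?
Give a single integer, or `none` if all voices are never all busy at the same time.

Op 1: note_on(78): voice 0 is free -> assigned | voices=[78 -]
Op 2: note_on(75): voice 1 is free -> assigned | voices=[78 75]
Op 3: note_on(88): all voices busy, STEAL voice 0 (pitch 78, oldest) -> assign | voices=[88 75]
Op 4: note_off(88): free voice 0 | voices=[- 75]
Op 5: note_on(74): voice 0 is free -> assigned | voices=[74 75]
Op 6: note_on(79): all voices busy, STEAL voice 1 (pitch 75, oldest) -> assign | voices=[74 79]

Answer: 2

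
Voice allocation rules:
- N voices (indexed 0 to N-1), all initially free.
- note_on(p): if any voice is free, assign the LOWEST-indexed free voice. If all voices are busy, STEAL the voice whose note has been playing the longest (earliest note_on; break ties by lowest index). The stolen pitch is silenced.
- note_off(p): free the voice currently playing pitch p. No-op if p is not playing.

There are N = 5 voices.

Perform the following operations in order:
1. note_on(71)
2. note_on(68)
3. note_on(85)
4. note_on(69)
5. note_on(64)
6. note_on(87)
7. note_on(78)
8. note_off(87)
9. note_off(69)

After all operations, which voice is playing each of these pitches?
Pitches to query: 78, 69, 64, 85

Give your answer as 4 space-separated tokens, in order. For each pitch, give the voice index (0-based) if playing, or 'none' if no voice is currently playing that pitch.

Op 1: note_on(71): voice 0 is free -> assigned | voices=[71 - - - -]
Op 2: note_on(68): voice 1 is free -> assigned | voices=[71 68 - - -]
Op 3: note_on(85): voice 2 is free -> assigned | voices=[71 68 85 - -]
Op 4: note_on(69): voice 3 is free -> assigned | voices=[71 68 85 69 -]
Op 5: note_on(64): voice 4 is free -> assigned | voices=[71 68 85 69 64]
Op 6: note_on(87): all voices busy, STEAL voice 0 (pitch 71, oldest) -> assign | voices=[87 68 85 69 64]
Op 7: note_on(78): all voices busy, STEAL voice 1 (pitch 68, oldest) -> assign | voices=[87 78 85 69 64]
Op 8: note_off(87): free voice 0 | voices=[- 78 85 69 64]
Op 9: note_off(69): free voice 3 | voices=[- 78 85 - 64]

Answer: 1 none 4 2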